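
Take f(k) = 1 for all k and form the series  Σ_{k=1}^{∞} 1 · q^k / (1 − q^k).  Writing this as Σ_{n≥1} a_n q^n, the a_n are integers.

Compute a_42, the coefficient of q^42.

a_42 = 8

[q^42] f(42)=1,f(21)=1,f(14)=1,f(7)=1,f(6)=1,f(3)=1,f(2)=1,f(1)=1 ⇒ 8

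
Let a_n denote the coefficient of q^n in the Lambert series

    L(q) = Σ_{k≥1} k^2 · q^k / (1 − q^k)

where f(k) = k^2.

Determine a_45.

[q^45] f(45)=2025,f(15)=225,f(9)=81,f(5)=25,f(3)=9,f(1)=1 ⇒ 2366

a_45 = 2366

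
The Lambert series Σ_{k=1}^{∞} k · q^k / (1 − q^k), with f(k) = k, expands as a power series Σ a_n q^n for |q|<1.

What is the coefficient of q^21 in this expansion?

a_21 = 32

d|21:{1,3,7,21}  Σf=1+3+7+21=32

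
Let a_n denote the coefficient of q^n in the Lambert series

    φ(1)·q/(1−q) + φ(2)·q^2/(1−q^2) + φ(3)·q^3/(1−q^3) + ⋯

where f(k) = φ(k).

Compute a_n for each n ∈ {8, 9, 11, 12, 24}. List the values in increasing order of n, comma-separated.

q^8  k|8↦φ(k): 1:1 2:1 4:2 8:4  a_8=8
q^9  k|9↦φ(k): 1:1 3:2 9:6  a_9=9
[q^11] φ(11)=10,φ(1)=1 ⇒ 11
d|12:{1,2,3,4,6,12}  Σφ=1+1+2+2+2+4=12
n=24: 24·1 12·2 8·3 6·4 4·6 3·8 2·12 1·24  φ→[8+4+4+2+2+2+1+1]=24

8, 9, 11, 12, 24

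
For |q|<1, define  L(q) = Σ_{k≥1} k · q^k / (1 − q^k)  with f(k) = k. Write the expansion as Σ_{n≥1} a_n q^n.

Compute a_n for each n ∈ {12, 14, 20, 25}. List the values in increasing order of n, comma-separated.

d|12:{1,2,3,4,6,12}  Σf=1+2+3+4+6+12=28
d|14:{1,2,7,14}  Σf=1+2+7+14=24
q^20  k|20↦f(k): 1:1 2:2 4:4 5:5 10:10 20:20  a_20=42
[q^25] f(1)=1,f(5)=5,f(25)=25 ⇒ 31

28, 24, 42, 31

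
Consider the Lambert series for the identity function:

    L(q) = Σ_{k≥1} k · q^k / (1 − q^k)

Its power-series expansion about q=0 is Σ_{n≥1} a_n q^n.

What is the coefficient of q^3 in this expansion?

a_3 = 4

q^3  k|3↦f(k): 3:3 1:1  a_3=4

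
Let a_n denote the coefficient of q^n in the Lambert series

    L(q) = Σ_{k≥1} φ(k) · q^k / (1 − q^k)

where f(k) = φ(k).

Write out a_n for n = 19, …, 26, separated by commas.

[q^19] φ(1)=1,φ(19)=18 ⇒ 19
[q^20] φ(1)=1,φ(2)=1,φ(4)=2,φ(5)=4,φ(10)=4,φ(20)=8 ⇒ 20
n=21: 21·1 7·3 3·7 1·21  φ→[12+6+2+1]=21
d|22:{1,2,11,22}  Σφ=1+1+10+10=22
[q^23] φ(23)=22,φ(1)=1 ⇒ 23
q^24  k|24↦φ(k): 24:8 12:4 8:4 6:2 4:2 3:2 2:1 1:1  a_24=24
d|25:{25,5,1}  Σφ=20+4+1=25
d|26:{26,13,2,1}  Σφ=12+12+1+1=26

19, 20, 21, 22, 23, 24, 25, 26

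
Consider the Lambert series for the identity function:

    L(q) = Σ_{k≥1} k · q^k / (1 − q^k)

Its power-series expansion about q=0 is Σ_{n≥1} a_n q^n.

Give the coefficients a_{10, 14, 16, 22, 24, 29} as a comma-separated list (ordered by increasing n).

18, 24, 31, 36, 60, 30

q^10  k|10↦f(k): 10:10 5:5 2:2 1:1  a_10=18
n=14: 14·1 7·2 2·7 1·14  f→[14+7+2+1]=24
n=16: 16·1 8·2 4·4 2·8 1·16  f→[16+8+4+2+1]=31
[q^22] f(22)=22,f(11)=11,f(2)=2,f(1)=1 ⇒ 36
[q^24] f(1)=1,f(2)=2,f(3)=3,f(4)=4,f(6)=6,f(8)=8,f(12)=12,f(24)=24 ⇒ 60
d|29:{29,1}  Σf=29+1=30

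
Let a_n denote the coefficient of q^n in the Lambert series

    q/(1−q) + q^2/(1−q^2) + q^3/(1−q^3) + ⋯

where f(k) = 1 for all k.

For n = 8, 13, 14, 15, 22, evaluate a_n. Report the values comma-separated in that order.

d|8:{8,4,2,1}  Σf=1+1+1+1=4
[q^13] f(13)=1,f(1)=1 ⇒ 2
n=14: 1·14 2·7 7·2 14·1  f→[1+1+1+1]=4
q^15  k|15↦f(k): 15:1 5:1 3:1 1:1  a_15=4
q^22  k|22↦f(k): 1:1 2:1 11:1 22:1  a_22=4

4, 2, 4, 4, 4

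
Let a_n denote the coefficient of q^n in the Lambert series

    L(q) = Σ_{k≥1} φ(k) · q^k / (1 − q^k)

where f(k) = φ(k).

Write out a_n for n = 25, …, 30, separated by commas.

q^25  k|25↦φ(k): 25:20 5:4 1:1  a_25=25
d|26:{1,2,13,26}  Σφ=1+1+12+12=26
n=27: 1·27 3·9 9·3 27·1  φ→[1+2+6+18]=27
q^28  k|28↦φ(k): 1:1 2:1 4:2 7:6 14:6 28:12  a_28=28
d|29:{1,29}  Σφ=1+28=29
q^30  k|30↦φ(k): 30:8 15:8 10:4 6:2 5:4 3:2 2:1 1:1  a_30=30

25, 26, 27, 28, 29, 30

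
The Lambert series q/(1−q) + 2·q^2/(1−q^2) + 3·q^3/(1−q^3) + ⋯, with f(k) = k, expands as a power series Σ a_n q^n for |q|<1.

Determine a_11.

a_11 = 12

d|11:{1,11}  Σf=1+11=12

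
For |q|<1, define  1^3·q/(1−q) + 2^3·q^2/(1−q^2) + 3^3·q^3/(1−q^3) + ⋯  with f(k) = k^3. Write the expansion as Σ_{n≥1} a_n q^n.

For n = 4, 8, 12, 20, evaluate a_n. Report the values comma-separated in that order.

n=4: 4·1 2·2 1·4  f→[64+8+1]=73
n=8: 1·8 2·4 4·2 8·1  f→[1+8+64+512]=585
q^12  k|12↦f(k): 12:1728 6:216 4:64 3:27 2:8 1:1  a_12=2044
n=20: 1·20 2·10 4·5 5·4 10·2 20·1  f→[1+8+64+125+1000+8000]=9198

73, 585, 2044, 9198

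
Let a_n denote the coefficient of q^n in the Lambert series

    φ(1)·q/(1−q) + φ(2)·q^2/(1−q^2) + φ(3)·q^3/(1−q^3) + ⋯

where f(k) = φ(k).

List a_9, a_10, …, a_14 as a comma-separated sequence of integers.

n=9: 1·9 3·3 9·1  φ→[1+2+6]=9
d|10:{1,2,5,10}  Σφ=1+1+4+4=10
q^11  k|11↦φ(k): 11:10 1:1  a_11=11
q^12  k|12↦φ(k): 12:4 6:2 4:2 3:2 2:1 1:1  a_12=12
[q^13] φ(13)=12,φ(1)=1 ⇒ 13
n=14: 1·14 2·7 7·2 14·1  φ→[1+1+6+6]=14

9, 10, 11, 12, 13, 14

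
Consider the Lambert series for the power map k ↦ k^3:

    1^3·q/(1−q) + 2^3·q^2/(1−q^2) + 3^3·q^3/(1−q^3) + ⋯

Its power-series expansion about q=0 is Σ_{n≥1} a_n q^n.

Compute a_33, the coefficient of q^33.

a_33 = 37296

n=33: 33·1 11·3 3·11 1·33  f→[35937+1331+27+1]=37296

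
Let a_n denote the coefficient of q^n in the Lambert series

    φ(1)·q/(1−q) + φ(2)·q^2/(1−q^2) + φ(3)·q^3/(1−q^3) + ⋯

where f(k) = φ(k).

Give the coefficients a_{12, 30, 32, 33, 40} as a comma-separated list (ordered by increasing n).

[q^12] φ(12)=4,φ(6)=2,φ(4)=2,φ(3)=2,φ(2)=1,φ(1)=1 ⇒ 12
[q^30] φ(1)=1,φ(2)=1,φ(3)=2,φ(5)=4,φ(6)=2,φ(10)=4,φ(15)=8,φ(30)=8 ⇒ 30
d|32:{1,2,4,8,16,32}  Σφ=1+1+2+4+8+16=32
q^33  k|33↦φ(k): 1:1 3:2 11:10 33:20  a_33=33
n=40: 40·1 20·2 10·4 8·5 5·8 4·10 2·20 1·40  φ→[16+8+4+4+4+2+1+1]=40

12, 30, 32, 33, 40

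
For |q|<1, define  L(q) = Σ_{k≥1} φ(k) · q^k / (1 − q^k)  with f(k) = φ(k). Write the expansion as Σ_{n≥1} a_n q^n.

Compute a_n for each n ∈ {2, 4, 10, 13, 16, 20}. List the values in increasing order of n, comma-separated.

d|2:{2,1}  Σφ=1+1=2
n=4: 4·1 2·2 1·4  φ→[2+1+1]=4
[q^10] φ(10)=4,φ(5)=4,φ(2)=1,φ(1)=1 ⇒ 10
n=13: 1·13 13·1  φ→[1+12]=13
d|16:{1,2,4,8,16}  Σφ=1+1+2+4+8=16
q^20  k|20↦φ(k): 20:8 10:4 5:4 4:2 2:1 1:1  a_20=20

2, 4, 10, 13, 16, 20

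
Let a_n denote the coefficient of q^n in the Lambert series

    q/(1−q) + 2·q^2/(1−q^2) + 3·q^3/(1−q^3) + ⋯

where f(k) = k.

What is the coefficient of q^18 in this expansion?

n=18: 18·1 9·2 6·3 3·6 2·9 1·18  f→[18+9+6+3+2+1]=39

a_18 = 39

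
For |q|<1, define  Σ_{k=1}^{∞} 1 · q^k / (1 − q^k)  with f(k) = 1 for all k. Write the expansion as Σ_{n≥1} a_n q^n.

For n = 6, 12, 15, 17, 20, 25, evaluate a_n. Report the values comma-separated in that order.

4, 6, 4, 2, 6, 3

n=6: 6·1 3·2 2·3 1·6  f→[1+1+1+1]=4
n=12: 1·12 2·6 3·4 4·3 6·2 12·1  f→[1+1+1+1+1+1]=6
q^15  k|15↦f(k): 1:1 3:1 5:1 15:1  a_15=4
d|17:{1,17}  Σf=1+1=2
d|20:{20,10,5,4,2,1}  Σf=1+1+1+1+1+1=6
q^25  k|25↦f(k): 1:1 5:1 25:1  a_25=3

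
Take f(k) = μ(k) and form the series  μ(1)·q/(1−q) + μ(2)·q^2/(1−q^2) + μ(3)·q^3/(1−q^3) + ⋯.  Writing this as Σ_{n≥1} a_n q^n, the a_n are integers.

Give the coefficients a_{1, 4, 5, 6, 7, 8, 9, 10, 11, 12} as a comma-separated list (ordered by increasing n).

1, 0, 0, 0, 0, 0, 0, 0, 0, 0

[q^1] μ(1)=1 ⇒ 1
d|4:{4,2,1}  Σμ=0+(-1)+1=0
n=5: 1·5 5·1  μ→[1+(-1)]=0
d|6:{6,3,2,1}  Σμ=1+(-1)+(-1)+1=0
n=7: 7·1 1·7  μ→[(-1)+1]=0
n=8: 8·1 4·2 2·4 1·8  μ→[0+0+(-1)+1]=0
q^9  k|9↦μ(k): 9:0 3:-1 1:1  a_9=0
d|10:{10,5,2,1}  Σμ=1+(-1)+(-1)+1=0
q^11  k|11↦μ(k): 1:1 11:-1  a_11=0
[q^12] μ(12)=0,μ(6)=1,μ(4)=0,μ(3)=-1,μ(2)=-1,μ(1)=1 ⇒ 0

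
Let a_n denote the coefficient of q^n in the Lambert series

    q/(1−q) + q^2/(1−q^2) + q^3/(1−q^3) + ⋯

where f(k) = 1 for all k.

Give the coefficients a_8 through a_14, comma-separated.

4, 3, 4, 2, 6, 2, 4

[q^8] f(1)=1,f(2)=1,f(4)=1,f(8)=1 ⇒ 4
d|9:{9,3,1}  Σf=1+1+1=3
[q^10] f(1)=1,f(2)=1,f(5)=1,f(10)=1 ⇒ 4
n=11: 11·1 1·11  f→[1+1]=2
n=12: 12·1 6·2 4·3 3·4 2·6 1·12  f→[1+1+1+1+1+1]=6
n=13: 1·13 13·1  f→[1+1]=2
n=14: 14·1 7·2 2·7 1·14  f→[1+1+1+1]=4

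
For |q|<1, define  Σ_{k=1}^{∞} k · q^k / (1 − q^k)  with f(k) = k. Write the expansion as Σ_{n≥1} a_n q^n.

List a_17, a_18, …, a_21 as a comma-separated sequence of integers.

q^17  k|17↦f(k): 1:1 17:17  a_17=18
d|18:{18,9,6,3,2,1}  Σf=18+9+6+3+2+1=39
q^19  k|19↦f(k): 1:1 19:19  a_19=20
q^20  k|20↦f(k): 1:1 2:2 4:4 5:5 10:10 20:20  a_20=42
d|21:{21,7,3,1}  Σf=21+7+3+1=32

18, 39, 20, 42, 32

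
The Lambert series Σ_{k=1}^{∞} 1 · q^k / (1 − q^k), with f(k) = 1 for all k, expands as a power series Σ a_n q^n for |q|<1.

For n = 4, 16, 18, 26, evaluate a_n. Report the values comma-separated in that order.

n=4: 4·1 2·2 1·4  f→[1+1+1]=3
[q^16] f(1)=1,f(2)=1,f(4)=1,f(8)=1,f(16)=1 ⇒ 5
[q^18] f(1)=1,f(2)=1,f(3)=1,f(6)=1,f(9)=1,f(18)=1 ⇒ 6
[q^26] f(1)=1,f(2)=1,f(13)=1,f(26)=1 ⇒ 4

3, 5, 6, 4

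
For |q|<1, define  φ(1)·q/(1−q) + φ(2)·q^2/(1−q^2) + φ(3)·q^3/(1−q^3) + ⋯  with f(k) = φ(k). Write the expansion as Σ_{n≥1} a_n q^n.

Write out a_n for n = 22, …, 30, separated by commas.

q^22  k|22↦φ(k): 22:10 11:10 2:1 1:1  a_22=22
n=23: 1·23 23·1  φ→[1+22]=23
[q^24] φ(1)=1,φ(2)=1,φ(3)=2,φ(4)=2,φ(6)=2,φ(8)=4,φ(12)=4,φ(24)=8 ⇒ 24
[q^25] φ(25)=20,φ(5)=4,φ(1)=1 ⇒ 25
q^26  k|26↦φ(k): 26:12 13:12 2:1 1:1  a_26=26
n=27: 27·1 9·3 3·9 1·27  φ→[18+6+2+1]=27
d|28:{1,2,4,7,14,28}  Σφ=1+1+2+6+6+12=28
[q^29] φ(1)=1,φ(29)=28 ⇒ 29
n=30: 1·30 2·15 3·10 5·6 6·5 10·3 15·2 30·1  φ→[1+1+2+4+2+4+8+8]=30

22, 23, 24, 25, 26, 27, 28, 29, 30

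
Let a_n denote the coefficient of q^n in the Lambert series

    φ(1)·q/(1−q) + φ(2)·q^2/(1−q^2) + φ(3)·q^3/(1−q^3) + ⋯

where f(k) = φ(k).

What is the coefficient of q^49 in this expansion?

[q^49] φ(49)=42,φ(7)=6,φ(1)=1 ⇒ 49

a_49 = 49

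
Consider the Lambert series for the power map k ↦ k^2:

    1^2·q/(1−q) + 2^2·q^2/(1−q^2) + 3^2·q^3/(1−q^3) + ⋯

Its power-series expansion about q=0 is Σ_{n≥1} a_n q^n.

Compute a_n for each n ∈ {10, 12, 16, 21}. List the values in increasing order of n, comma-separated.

d|10:{1,2,5,10}  Σf=1+4+25+100=130
[q^12] f(1)=1,f(2)=4,f(3)=9,f(4)=16,f(6)=36,f(12)=144 ⇒ 210
d|16:{1,2,4,8,16}  Σf=1+4+16+64+256=341
[q^21] f(21)=441,f(7)=49,f(3)=9,f(1)=1 ⇒ 500

130, 210, 341, 500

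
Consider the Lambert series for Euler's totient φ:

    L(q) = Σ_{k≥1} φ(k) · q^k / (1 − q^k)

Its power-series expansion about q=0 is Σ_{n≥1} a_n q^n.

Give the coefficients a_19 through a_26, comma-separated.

d|19:{1,19}  Σφ=1+18=19
q^20  k|20↦φ(k): 20:8 10:4 5:4 4:2 2:1 1:1  a_20=20
[q^21] φ(1)=1,φ(3)=2,φ(7)=6,φ(21)=12 ⇒ 21
n=22: 1·22 2·11 11·2 22·1  φ→[1+1+10+10]=22
q^23  k|23↦φ(k): 23:22 1:1  a_23=23
[q^24] φ(24)=8,φ(12)=4,φ(8)=4,φ(6)=2,φ(4)=2,φ(3)=2,φ(2)=1,φ(1)=1 ⇒ 24
[q^25] φ(25)=20,φ(5)=4,φ(1)=1 ⇒ 25
n=26: 26·1 13·2 2·13 1·26  φ→[12+12+1+1]=26

19, 20, 21, 22, 23, 24, 25, 26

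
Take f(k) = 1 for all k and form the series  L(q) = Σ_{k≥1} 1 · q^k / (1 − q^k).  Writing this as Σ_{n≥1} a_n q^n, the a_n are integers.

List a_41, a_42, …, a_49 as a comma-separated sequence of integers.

2, 8, 2, 6, 6, 4, 2, 10, 3

[q^41] f(41)=1,f(1)=1 ⇒ 2
d|42:{1,2,3,6,7,14,21,42}  Σf=1+1+1+1+1+1+1+1=8
d|43:{43,1}  Σf=1+1=2
d|44:{44,22,11,4,2,1}  Σf=1+1+1+1+1+1=6
[q^45] f(1)=1,f(3)=1,f(5)=1,f(9)=1,f(15)=1,f(45)=1 ⇒ 6
d|46:{46,23,2,1}  Σf=1+1+1+1=4
[q^47] f(1)=1,f(47)=1 ⇒ 2
[q^48] f(1)=1,f(2)=1,f(3)=1,f(4)=1,f(6)=1,f(8)=1,f(12)=1,f(16)=1,f(24)=1,f(48)=1 ⇒ 10
q^49  k|49↦f(k): 49:1 7:1 1:1  a_49=3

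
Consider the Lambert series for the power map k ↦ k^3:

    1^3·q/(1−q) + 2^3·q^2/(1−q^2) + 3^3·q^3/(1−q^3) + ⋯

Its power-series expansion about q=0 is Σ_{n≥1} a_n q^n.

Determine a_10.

a_10 = 1134

d|10:{1,2,5,10}  Σf=1+8+125+1000=1134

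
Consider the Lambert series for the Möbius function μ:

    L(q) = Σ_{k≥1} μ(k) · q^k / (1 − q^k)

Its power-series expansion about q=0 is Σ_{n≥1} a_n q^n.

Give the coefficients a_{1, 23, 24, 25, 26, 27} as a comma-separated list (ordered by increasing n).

1, 0, 0, 0, 0, 0

n=1: 1·1  μ→[1]=1
q^23  k|23↦μ(k): 23:-1 1:1  a_23=0
q^24  k|24↦μ(k): 1:1 2:-1 3:-1 4:0 6:1 8:0 12:0 24:0  a_24=0
d|25:{1,5,25}  Σμ=1+(-1)+0=0
[q^26] μ(26)=1,μ(13)=-1,μ(2)=-1,μ(1)=1 ⇒ 0
d|27:{27,9,3,1}  Σμ=0+0+(-1)+1=0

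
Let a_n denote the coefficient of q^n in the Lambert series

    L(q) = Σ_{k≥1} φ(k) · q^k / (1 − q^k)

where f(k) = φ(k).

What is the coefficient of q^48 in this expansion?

d|48:{1,2,3,4,6,8,12,16,24,48}  Σφ=1+1+2+2+2+4+4+8+8+16=48

a_48 = 48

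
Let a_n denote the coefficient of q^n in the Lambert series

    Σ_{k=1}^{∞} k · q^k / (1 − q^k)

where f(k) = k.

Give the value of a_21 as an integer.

a_21 = 32

[q^21] f(21)=21,f(7)=7,f(3)=3,f(1)=1 ⇒ 32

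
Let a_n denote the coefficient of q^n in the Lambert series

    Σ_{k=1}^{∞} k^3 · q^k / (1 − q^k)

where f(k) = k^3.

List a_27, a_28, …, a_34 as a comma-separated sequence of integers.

20440, 25112, 24390, 31752, 29792, 37449, 37296, 44226

d|27:{1,3,9,27}  Σf=1+27+729+19683=20440
n=28: 1·28 2·14 4·7 7·4 14·2 28·1  f→[1+8+64+343+2744+21952]=25112
[q^29] f(1)=1,f(29)=24389 ⇒ 24390
[q^30] f(1)=1,f(2)=8,f(3)=27,f(5)=125,f(6)=216,f(10)=1000,f(15)=3375,f(30)=27000 ⇒ 31752
n=31: 31·1 1·31  f→[29791+1]=29792
d|32:{1,2,4,8,16,32}  Σf=1+8+64+512+4096+32768=37449
d|33:{1,3,11,33}  Σf=1+27+1331+35937=37296
n=34: 34·1 17·2 2·17 1·34  f→[39304+4913+8+1]=44226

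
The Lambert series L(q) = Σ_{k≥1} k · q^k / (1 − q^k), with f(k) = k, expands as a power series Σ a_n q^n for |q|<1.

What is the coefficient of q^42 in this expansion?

d|42:{1,2,3,6,7,14,21,42}  Σf=1+2+3+6+7+14+21+42=96

a_42 = 96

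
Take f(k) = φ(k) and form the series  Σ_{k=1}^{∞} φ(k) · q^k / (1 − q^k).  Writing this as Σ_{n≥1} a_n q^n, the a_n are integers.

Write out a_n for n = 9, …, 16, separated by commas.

n=9: 9·1 3·3 1·9  φ→[6+2+1]=9
n=10: 1·10 2·5 5·2 10·1  φ→[1+1+4+4]=10
q^11  k|11↦φ(k): 1:1 11:10  a_11=11
q^12  k|12↦φ(k): 12:4 6:2 4:2 3:2 2:1 1:1  a_12=12
[q^13] φ(1)=1,φ(13)=12 ⇒ 13
d|14:{1,2,7,14}  Σφ=1+1+6+6=14
q^15  k|15↦φ(k): 15:8 5:4 3:2 1:1  a_15=15
q^16  k|16↦φ(k): 1:1 2:1 4:2 8:4 16:8  a_16=16

9, 10, 11, 12, 13, 14, 15, 16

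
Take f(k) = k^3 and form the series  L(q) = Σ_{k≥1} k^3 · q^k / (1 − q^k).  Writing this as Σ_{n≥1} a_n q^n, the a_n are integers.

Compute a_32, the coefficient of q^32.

a_32 = 37449

q^32  k|32↦f(k): 32:32768 16:4096 8:512 4:64 2:8 1:1  a_32=37449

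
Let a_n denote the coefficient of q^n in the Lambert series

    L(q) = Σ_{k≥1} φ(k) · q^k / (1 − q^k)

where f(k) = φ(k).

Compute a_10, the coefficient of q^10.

[q^10] φ(10)=4,φ(5)=4,φ(2)=1,φ(1)=1 ⇒ 10

a_10 = 10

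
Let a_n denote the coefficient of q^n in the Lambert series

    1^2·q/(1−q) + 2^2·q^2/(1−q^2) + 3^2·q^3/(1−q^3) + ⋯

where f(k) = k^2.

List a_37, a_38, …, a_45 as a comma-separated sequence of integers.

[q^37] f(1)=1,f(37)=1369 ⇒ 1370
q^38  k|38↦f(k): 38:1444 19:361 2:4 1:1  a_38=1810
d|39:{1,3,13,39}  Σf=1+9+169+1521=1700
d|40:{40,20,10,8,5,4,2,1}  Σf=1600+400+100+64+25+16+4+1=2210
d|41:{1,41}  Σf=1+1681=1682
d|42:{1,2,3,6,7,14,21,42}  Σf=1+4+9+36+49+196+441+1764=2500
q^43  k|43↦f(k): 43:1849 1:1  a_43=1850
q^44  k|44↦f(k): 44:1936 22:484 11:121 4:16 2:4 1:1  a_44=2562
q^45  k|45↦f(k): 1:1 3:9 5:25 9:81 15:225 45:2025  a_45=2366

1370, 1810, 1700, 2210, 1682, 2500, 1850, 2562, 2366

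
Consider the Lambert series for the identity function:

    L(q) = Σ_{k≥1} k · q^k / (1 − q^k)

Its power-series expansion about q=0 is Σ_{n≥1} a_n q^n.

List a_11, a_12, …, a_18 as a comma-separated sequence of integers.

12, 28, 14, 24, 24, 31, 18, 39

d|11:{11,1}  Σf=11+1=12
q^12  k|12↦f(k): 1:1 2:2 3:3 4:4 6:6 12:12  a_12=28
[q^13] f(13)=13,f(1)=1 ⇒ 14
[q^14] f(1)=1,f(2)=2,f(7)=7,f(14)=14 ⇒ 24
d|15:{1,3,5,15}  Σf=1+3+5+15=24
n=16: 1·16 2·8 4·4 8·2 16·1  f→[1+2+4+8+16]=31
d|17:{17,1}  Σf=17+1=18
q^18  k|18↦f(k): 18:18 9:9 6:6 3:3 2:2 1:1  a_18=39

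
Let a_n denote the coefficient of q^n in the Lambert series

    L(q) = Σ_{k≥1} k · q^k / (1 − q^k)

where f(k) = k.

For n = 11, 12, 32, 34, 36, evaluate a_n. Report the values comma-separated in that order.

[q^11] f(1)=1,f(11)=11 ⇒ 12
d|12:{1,2,3,4,6,12}  Σf=1+2+3+4+6+12=28
d|32:{1,2,4,8,16,32}  Σf=1+2+4+8+16+32=63
d|34:{1,2,17,34}  Σf=1+2+17+34=54
[q^36] f(36)=36,f(18)=18,f(12)=12,f(9)=9,f(6)=6,f(4)=4,f(3)=3,f(2)=2,f(1)=1 ⇒ 91

12, 28, 63, 54, 91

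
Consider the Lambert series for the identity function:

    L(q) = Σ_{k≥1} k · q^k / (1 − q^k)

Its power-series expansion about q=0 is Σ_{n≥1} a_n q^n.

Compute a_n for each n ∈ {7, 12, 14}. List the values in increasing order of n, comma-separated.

8, 28, 24

[q^7] f(7)=7,f(1)=1 ⇒ 8
n=12: 12·1 6·2 4·3 3·4 2·6 1·12  f→[12+6+4+3+2+1]=28
d|14:{1,2,7,14}  Σf=1+2+7+14=24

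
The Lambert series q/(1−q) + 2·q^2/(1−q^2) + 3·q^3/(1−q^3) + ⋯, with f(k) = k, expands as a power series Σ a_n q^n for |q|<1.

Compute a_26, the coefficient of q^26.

a_26 = 42

[q^26] f(1)=1,f(2)=2,f(13)=13,f(26)=26 ⇒ 42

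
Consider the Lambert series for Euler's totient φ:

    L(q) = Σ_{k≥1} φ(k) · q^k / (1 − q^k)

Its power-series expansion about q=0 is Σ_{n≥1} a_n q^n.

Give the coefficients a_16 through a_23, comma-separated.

n=16: 16·1 8·2 4·4 2·8 1·16  φ→[8+4+2+1+1]=16
[q^17] φ(17)=16,φ(1)=1 ⇒ 17
n=18: 18·1 9·2 6·3 3·6 2·9 1·18  φ→[6+6+2+2+1+1]=18
n=19: 1·19 19·1  φ→[1+18]=19
[q^20] φ(20)=8,φ(10)=4,φ(5)=4,φ(4)=2,φ(2)=1,φ(1)=1 ⇒ 20
d|21:{21,7,3,1}  Σφ=12+6+2+1=21
n=22: 22·1 11·2 2·11 1·22  φ→[10+10+1+1]=22
n=23: 23·1 1·23  φ→[22+1]=23

16, 17, 18, 19, 20, 21, 22, 23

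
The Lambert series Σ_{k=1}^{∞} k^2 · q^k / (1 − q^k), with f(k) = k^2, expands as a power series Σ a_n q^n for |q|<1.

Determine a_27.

[q^27] f(1)=1,f(3)=9,f(9)=81,f(27)=729 ⇒ 820

a_27 = 820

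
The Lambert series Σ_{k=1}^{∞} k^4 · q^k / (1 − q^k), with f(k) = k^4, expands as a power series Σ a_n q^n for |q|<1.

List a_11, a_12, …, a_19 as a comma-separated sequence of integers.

14642, 22386, 28562, 40834, 51332, 69905, 83522, 112931, 130322

q^11  k|11↦f(k): 1:1 11:14641  a_11=14642
d|12:{1,2,3,4,6,12}  Σf=1+16+81+256+1296+20736=22386
d|13:{13,1}  Σf=28561+1=28562
q^14  k|14↦f(k): 14:38416 7:2401 2:16 1:1  a_14=40834
d|15:{15,5,3,1}  Σf=50625+625+81+1=51332
n=16: 16·1 8·2 4·4 2·8 1·16  f→[65536+4096+256+16+1]=69905
q^17  k|17↦f(k): 17:83521 1:1  a_17=83522
[q^18] f(18)=104976,f(9)=6561,f(6)=1296,f(3)=81,f(2)=16,f(1)=1 ⇒ 112931
[q^19] f(19)=130321,f(1)=1 ⇒ 130322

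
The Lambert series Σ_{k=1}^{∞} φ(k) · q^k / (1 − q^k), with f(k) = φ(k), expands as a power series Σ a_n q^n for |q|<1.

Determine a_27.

n=27: 1·27 3·9 9·3 27·1  φ→[1+2+6+18]=27

a_27 = 27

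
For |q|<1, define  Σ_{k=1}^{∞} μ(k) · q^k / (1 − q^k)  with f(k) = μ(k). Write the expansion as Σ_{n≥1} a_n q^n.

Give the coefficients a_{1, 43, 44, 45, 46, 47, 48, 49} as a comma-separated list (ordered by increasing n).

1, 0, 0, 0, 0, 0, 0, 0

q^1  k|1↦μ(k): 1:1  a_1=1
n=43: 43·1 1·43  μ→[(-1)+1]=0
q^44  k|44↦μ(k): 44:0 22:1 11:-1 4:0 2:-1 1:1  a_44=0
d|45:{1,3,5,9,15,45}  Σμ=1+(-1)+(-1)+0+1+0=0
n=46: 1·46 2·23 23·2 46·1  μ→[1+(-1)+(-1)+1]=0
d|47:{1,47}  Σμ=1+(-1)=0
n=48: 1·48 2·24 3·16 4·12 6·8 8·6 12·4 16·3 24·2 48·1  μ→[1+(-1)+(-1)+0+1+0+0+0+0+0]=0
d|49:{1,7,49}  Σμ=1+(-1)+0=0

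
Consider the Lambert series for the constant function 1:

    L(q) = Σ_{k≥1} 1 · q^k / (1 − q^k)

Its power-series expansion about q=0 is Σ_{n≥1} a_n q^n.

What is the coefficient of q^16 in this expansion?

d|16:{1,2,4,8,16}  Σf=1+1+1+1+1=5

a_16 = 5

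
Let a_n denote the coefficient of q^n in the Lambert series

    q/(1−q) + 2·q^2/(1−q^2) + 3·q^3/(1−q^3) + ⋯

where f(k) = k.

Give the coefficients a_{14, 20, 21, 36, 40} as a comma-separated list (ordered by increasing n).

24, 42, 32, 91, 90

n=14: 1·14 2·7 7·2 14·1  f→[1+2+7+14]=24
d|20:{20,10,5,4,2,1}  Σf=20+10+5+4+2+1=42
d|21:{1,3,7,21}  Σf=1+3+7+21=32
q^36  k|36↦f(k): 36:36 18:18 12:12 9:9 6:6 4:4 3:3 2:2 1:1  a_36=91
[q^40] f(1)=1,f(2)=2,f(4)=4,f(5)=5,f(8)=8,f(10)=10,f(20)=20,f(40)=40 ⇒ 90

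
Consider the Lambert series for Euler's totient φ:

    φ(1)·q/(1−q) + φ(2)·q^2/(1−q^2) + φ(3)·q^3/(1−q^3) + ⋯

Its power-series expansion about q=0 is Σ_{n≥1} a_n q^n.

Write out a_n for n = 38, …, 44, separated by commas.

d|38:{1,2,19,38}  Σφ=1+1+18+18=38
n=39: 39·1 13·3 3·13 1·39  φ→[24+12+2+1]=39
[q^40] φ(40)=16,φ(20)=8,φ(10)=4,φ(8)=4,φ(5)=4,φ(4)=2,φ(2)=1,φ(1)=1 ⇒ 40
n=41: 1·41 41·1  φ→[1+40]=41
d|42:{42,21,14,7,6,3,2,1}  Σφ=12+12+6+6+2+2+1+1=42
n=43: 43·1 1·43  φ→[42+1]=43
[q^44] φ(44)=20,φ(22)=10,φ(11)=10,φ(4)=2,φ(2)=1,φ(1)=1 ⇒ 44

38, 39, 40, 41, 42, 43, 44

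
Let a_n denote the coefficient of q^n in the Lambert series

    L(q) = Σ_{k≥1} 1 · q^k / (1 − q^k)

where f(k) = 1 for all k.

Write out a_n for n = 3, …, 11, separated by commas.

n=3: 1·3 3·1  f→[1+1]=2
d|4:{4,2,1}  Σf=1+1+1=3
[q^5] f(1)=1,f(5)=1 ⇒ 2
n=6: 6·1 3·2 2·3 1·6  f→[1+1+1+1]=4
n=7: 1·7 7·1  f→[1+1]=2
[q^8] f(8)=1,f(4)=1,f(2)=1,f(1)=1 ⇒ 4
d|9:{9,3,1}  Σf=1+1+1=3
d|10:{1,2,5,10}  Σf=1+1+1+1=4
q^11  k|11↦f(k): 11:1 1:1  a_11=2

2, 3, 2, 4, 2, 4, 3, 4, 2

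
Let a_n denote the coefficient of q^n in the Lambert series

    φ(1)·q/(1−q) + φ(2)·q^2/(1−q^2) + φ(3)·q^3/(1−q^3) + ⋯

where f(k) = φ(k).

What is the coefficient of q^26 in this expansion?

d|26:{1,2,13,26}  Σφ=1+1+12+12=26

a_26 = 26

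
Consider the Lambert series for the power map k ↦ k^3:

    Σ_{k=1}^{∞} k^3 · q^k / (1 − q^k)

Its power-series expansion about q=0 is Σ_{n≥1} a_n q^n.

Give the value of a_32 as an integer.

a_32 = 37449

d|32:{32,16,8,4,2,1}  Σf=32768+4096+512+64+8+1=37449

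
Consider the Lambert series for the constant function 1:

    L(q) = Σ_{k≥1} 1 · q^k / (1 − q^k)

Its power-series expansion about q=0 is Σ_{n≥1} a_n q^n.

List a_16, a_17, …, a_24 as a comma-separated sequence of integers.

5, 2, 6, 2, 6, 4, 4, 2, 8

q^16  k|16↦f(k): 16:1 8:1 4:1 2:1 1:1  a_16=5
[q^17] f(17)=1,f(1)=1 ⇒ 2
d|18:{18,9,6,3,2,1}  Σf=1+1+1+1+1+1=6
[q^19] f(1)=1,f(19)=1 ⇒ 2
d|20:{1,2,4,5,10,20}  Σf=1+1+1+1+1+1=6
d|21:{21,7,3,1}  Σf=1+1+1+1=4
[q^22] f(1)=1,f(2)=1,f(11)=1,f(22)=1 ⇒ 4
n=23: 1·23 23·1  f→[1+1]=2
[q^24] f(24)=1,f(12)=1,f(8)=1,f(6)=1,f(4)=1,f(3)=1,f(2)=1,f(1)=1 ⇒ 8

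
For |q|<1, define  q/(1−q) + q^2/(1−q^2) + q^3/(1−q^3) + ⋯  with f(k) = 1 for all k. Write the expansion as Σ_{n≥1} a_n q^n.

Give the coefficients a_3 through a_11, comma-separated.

2, 3, 2, 4, 2, 4, 3, 4, 2

[q^3] f(1)=1,f(3)=1 ⇒ 2
d|4:{4,2,1}  Σf=1+1+1=3
q^5  k|5↦f(k): 1:1 5:1  a_5=2
d|6:{6,3,2,1}  Σf=1+1+1+1=4
q^7  k|7↦f(k): 1:1 7:1  a_7=2
n=8: 8·1 4·2 2·4 1·8  f→[1+1+1+1]=4
n=9: 1·9 3·3 9·1  f→[1+1+1]=3
[q^10] f(1)=1,f(2)=1,f(5)=1,f(10)=1 ⇒ 4
d|11:{1,11}  Σf=1+1=2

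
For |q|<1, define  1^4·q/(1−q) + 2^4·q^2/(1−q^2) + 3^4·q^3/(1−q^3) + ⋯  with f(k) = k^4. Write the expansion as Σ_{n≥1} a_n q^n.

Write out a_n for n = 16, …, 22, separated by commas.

q^16  k|16↦f(k): 16:65536 8:4096 4:256 2:16 1:1  a_16=69905
q^17  k|17↦f(k): 1:1 17:83521  a_17=83522
q^18  k|18↦f(k): 1:1 2:16 3:81 6:1296 9:6561 18:104976  a_18=112931
n=19: 1·19 19·1  f→[1+130321]=130322
q^20  k|20↦f(k): 1:1 2:16 4:256 5:625 10:10000 20:160000  a_20=170898
q^21  k|21↦f(k): 1:1 3:81 7:2401 21:194481  a_21=196964
n=22: 22·1 11·2 2·11 1·22  f→[234256+14641+16+1]=248914

69905, 83522, 112931, 130322, 170898, 196964, 248914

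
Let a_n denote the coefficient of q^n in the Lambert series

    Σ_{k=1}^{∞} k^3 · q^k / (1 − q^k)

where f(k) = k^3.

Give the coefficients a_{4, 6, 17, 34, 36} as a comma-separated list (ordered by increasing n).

73, 252, 4914, 44226, 55261

d|4:{1,2,4}  Σf=1+8+64=73
q^6  k|6↦f(k): 1:1 2:8 3:27 6:216  a_6=252
n=17: 1·17 17·1  f→[1+4913]=4914
d|34:{34,17,2,1}  Σf=39304+4913+8+1=44226
n=36: 36·1 18·2 12·3 9·4 6·6 4·9 3·12 2·18 1·36  f→[46656+5832+1728+729+216+64+27+8+1]=55261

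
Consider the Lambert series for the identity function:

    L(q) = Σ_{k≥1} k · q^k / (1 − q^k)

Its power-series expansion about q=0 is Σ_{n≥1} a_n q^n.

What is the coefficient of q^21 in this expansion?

q^21  k|21↦f(k): 1:1 3:3 7:7 21:21  a_21=32

a_21 = 32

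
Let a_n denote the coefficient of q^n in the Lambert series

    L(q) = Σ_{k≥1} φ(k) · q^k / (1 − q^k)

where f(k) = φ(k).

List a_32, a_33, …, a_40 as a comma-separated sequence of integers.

[q^32] φ(1)=1,φ(2)=1,φ(4)=2,φ(8)=4,φ(16)=8,φ(32)=16 ⇒ 32
q^33  k|33↦φ(k): 33:20 11:10 3:2 1:1  a_33=33
d|34:{1,2,17,34}  Σφ=1+1+16+16=34
n=35: 35·1 7·5 5·7 1·35  φ→[24+6+4+1]=35
d|36:{36,18,12,9,6,4,3,2,1}  Σφ=12+6+4+6+2+2+2+1+1=36
q^37  k|37↦φ(k): 1:1 37:36  a_37=37
d|38:{38,19,2,1}  Σφ=18+18+1+1=38
d|39:{39,13,3,1}  Σφ=24+12+2+1=39
q^40  k|40↦φ(k): 1:1 2:1 4:2 5:4 8:4 10:4 20:8 40:16  a_40=40

32, 33, 34, 35, 36, 37, 38, 39, 40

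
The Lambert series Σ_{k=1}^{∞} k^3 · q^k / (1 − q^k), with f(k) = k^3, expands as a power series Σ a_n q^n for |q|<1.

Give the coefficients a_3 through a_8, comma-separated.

28, 73, 126, 252, 344, 585

q^3  k|3↦f(k): 1:1 3:27  a_3=28
q^4  k|4↦f(k): 4:64 2:8 1:1  a_4=73
d|5:{5,1}  Σf=125+1=126
q^6  k|6↦f(k): 6:216 3:27 2:8 1:1  a_6=252
[q^7] f(1)=1,f(7)=343 ⇒ 344
n=8: 8·1 4·2 2·4 1·8  f→[512+64+8+1]=585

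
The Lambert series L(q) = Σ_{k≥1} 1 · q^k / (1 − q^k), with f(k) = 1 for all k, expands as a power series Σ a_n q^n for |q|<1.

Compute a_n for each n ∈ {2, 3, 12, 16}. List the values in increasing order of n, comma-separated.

2, 2, 6, 5

d|2:{2,1}  Σf=1+1=2
n=3: 3·1 1·3  f→[1+1]=2
q^12  k|12↦f(k): 12:1 6:1 4:1 3:1 2:1 1:1  a_12=6
n=16: 1·16 2·8 4·4 8·2 16·1  f→[1+1+1+1+1]=5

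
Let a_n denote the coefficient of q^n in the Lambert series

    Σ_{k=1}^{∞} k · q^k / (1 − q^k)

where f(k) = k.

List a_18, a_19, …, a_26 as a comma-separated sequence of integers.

39, 20, 42, 32, 36, 24, 60, 31, 42

n=18: 18·1 9·2 6·3 3·6 2·9 1·18  f→[18+9+6+3+2+1]=39
d|19:{19,1}  Σf=19+1=20
q^20  k|20↦f(k): 20:20 10:10 5:5 4:4 2:2 1:1  a_20=42
n=21: 1·21 3·7 7·3 21·1  f→[1+3+7+21]=32
q^22  k|22↦f(k): 1:1 2:2 11:11 22:22  a_22=36
[q^23] f(1)=1,f(23)=23 ⇒ 24
q^24  k|24↦f(k): 24:24 12:12 8:8 6:6 4:4 3:3 2:2 1:1  a_24=60
q^25  k|25↦f(k): 1:1 5:5 25:25  a_25=31
q^26  k|26↦f(k): 26:26 13:13 2:2 1:1  a_26=42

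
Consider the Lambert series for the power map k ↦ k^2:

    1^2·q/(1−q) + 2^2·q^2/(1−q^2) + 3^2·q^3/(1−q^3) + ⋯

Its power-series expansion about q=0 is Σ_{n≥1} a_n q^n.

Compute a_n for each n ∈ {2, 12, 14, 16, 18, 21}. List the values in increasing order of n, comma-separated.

5, 210, 250, 341, 455, 500

[q^2] f(1)=1,f(2)=4 ⇒ 5
[q^12] f(1)=1,f(2)=4,f(3)=9,f(4)=16,f(6)=36,f(12)=144 ⇒ 210
q^14  k|14↦f(k): 14:196 7:49 2:4 1:1  a_14=250
[q^16] f(16)=256,f(8)=64,f(4)=16,f(2)=4,f(1)=1 ⇒ 341
d|18:{1,2,3,6,9,18}  Σf=1+4+9+36+81+324=455
[q^21] f(1)=1,f(3)=9,f(7)=49,f(21)=441 ⇒ 500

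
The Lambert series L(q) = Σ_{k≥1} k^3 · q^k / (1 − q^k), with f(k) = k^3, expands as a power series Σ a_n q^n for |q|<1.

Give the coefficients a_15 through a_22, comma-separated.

3528, 4681, 4914, 6813, 6860, 9198, 9632, 11988

q^15  k|15↦f(k): 15:3375 5:125 3:27 1:1  a_15=3528
[q^16] f(1)=1,f(2)=8,f(4)=64,f(8)=512,f(16)=4096 ⇒ 4681
q^17  k|17↦f(k): 1:1 17:4913  a_17=4914
n=18: 18·1 9·2 6·3 3·6 2·9 1·18  f→[5832+729+216+27+8+1]=6813
q^19  k|19↦f(k): 19:6859 1:1  a_19=6860
n=20: 20·1 10·2 5·4 4·5 2·10 1·20  f→[8000+1000+125+64+8+1]=9198
q^21  k|21↦f(k): 21:9261 7:343 3:27 1:1  a_21=9632
q^22  k|22↦f(k): 1:1 2:8 11:1331 22:10648  a_22=11988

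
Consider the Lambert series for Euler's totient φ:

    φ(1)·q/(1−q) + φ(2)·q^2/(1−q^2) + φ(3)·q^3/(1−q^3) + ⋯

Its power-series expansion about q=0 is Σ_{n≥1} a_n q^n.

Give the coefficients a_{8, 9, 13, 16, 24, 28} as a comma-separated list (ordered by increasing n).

n=8: 1·8 2·4 4·2 8·1  φ→[1+1+2+4]=8
n=9: 9·1 3·3 1·9  φ→[6+2+1]=9
[q^13] φ(13)=12,φ(1)=1 ⇒ 13
q^16  k|16↦φ(k): 16:8 8:4 4:2 2:1 1:1  a_16=16
q^24  k|24↦φ(k): 24:8 12:4 8:4 6:2 4:2 3:2 2:1 1:1  a_24=24
n=28: 1·28 2·14 4·7 7·4 14·2 28·1  φ→[1+1+2+6+6+12]=28

8, 9, 13, 16, 24, 28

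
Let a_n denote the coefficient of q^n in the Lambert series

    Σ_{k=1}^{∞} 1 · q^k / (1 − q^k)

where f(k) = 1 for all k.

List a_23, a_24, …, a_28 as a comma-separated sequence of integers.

q^23  k|23↦f(k): 23:1 1:1  a_23=2
q^24  k|24↦f(k): 1:1 2:1 3:1 4:1 6:1 8:1 12:1 24:1  a_24=8
d|25:{25,5,1}  Σf=1+1+1=3
q^26  k|26↦f(k): 26:1 13:1 2:1 1:1  a_26=4
[q^27] f(1)=1,f(3)=1,f(9)=1,f(27)=1 ⇒ 4
n=28: 1·28 2·14 4·7 7·4 14·2 28·1  f→[1+1+1+1+1+1]=6

2, 8, 3, 4, 4, 6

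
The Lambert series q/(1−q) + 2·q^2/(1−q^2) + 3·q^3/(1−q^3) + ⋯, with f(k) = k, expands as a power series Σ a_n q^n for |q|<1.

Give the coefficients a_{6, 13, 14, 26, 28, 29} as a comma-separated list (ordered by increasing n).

12, 14, 24, 42, 56, 30

d|6:{1,2,3,6}  Σf=1+2+3+6=12
d|13:{1,13}  Σf=1+13=14
d|14:{1,2,7,14}  Σf=1+2+7+14=24
n=26: 1·26 2·13 13·2 26·1  f→[1+2+13+26]=42
[q^28] f(28)=28,f(14)=14,f(7)=7,f(4)=4,f(2)=2,f(1)=1 ⇒ 56
q^29  k|29↦f(k): 1:1 29:29  a_29=30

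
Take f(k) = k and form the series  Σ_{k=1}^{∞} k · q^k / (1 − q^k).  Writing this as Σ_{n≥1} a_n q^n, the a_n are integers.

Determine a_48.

a_48 = 124

q^48  k|48↦f(k): 1:1 2:2 3:3 4:4 6:6 8:8 12:12 16:16 24:24 48:48  a_48=124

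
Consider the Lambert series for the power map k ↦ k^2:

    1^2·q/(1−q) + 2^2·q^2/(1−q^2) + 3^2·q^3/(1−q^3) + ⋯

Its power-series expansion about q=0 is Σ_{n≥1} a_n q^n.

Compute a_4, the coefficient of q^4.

a_4 = 21

d|4:{4,2,1}  Σf=16+4+1=21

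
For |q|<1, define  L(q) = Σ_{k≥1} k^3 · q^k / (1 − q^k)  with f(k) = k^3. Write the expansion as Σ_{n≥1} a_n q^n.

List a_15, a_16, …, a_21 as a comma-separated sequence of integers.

3528, 4681, 4914, 6813, 6860, 9198, 9632

d|15:{15,5,3,1}  Σf=3375+125+27+1=3528
[q^16] f(1)=1,f(2)=8,f(4)=64,f(8)=512,f(16)=4096 ⇒ 4681
[q^17] f(1)=1,f(17)=4913 ⇒ 4914
n=18: 1·18 2·9 3·6 6·3 9·2 18·1  f→[1+8+27+216+729+5832]=6813
d|19:{19,1}  Σf=6859+1=6860
[q^20] f(1)=1,f(2)=8,f(4)=64,f(5)=125,f(10)=1000,f(20)=8000 ⇒ 9198
[q^21] f(21)=9261,f(7)=343,f(3)=27,f(1)=1 ⇒ 9632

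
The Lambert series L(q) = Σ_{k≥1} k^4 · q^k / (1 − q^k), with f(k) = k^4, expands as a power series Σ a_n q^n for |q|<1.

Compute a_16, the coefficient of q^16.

n=16: 16·1 8·2 4·4 2·8 1·16  f→[65536+4096+256+16+1]=69905

a_16 = 69905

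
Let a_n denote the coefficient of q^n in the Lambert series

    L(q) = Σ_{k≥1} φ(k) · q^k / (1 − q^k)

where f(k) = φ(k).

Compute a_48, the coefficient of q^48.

q^48  k|48↦φ(k): 1:1 2:1 3:2 4:2 6:2 8:4 12:4 16:8 24:8 48:16  a_48=48

a_48 = 48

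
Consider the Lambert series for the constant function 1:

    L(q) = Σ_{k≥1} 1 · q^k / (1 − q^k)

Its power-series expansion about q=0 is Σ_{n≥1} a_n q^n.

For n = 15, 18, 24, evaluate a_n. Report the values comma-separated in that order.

4, 6, 8

n=15: 15·1 5·3 3·5 1·15  f→[1+1+1+1]=4
q^18  k|18↦f(k): 18:1 9:1 6:1 3:1 2:1 1:1  a_18=6
[q^24] f(1)=1,f(2)=1,f(3)=1,f(4)=1,f(6)=1,f(8)=1,f(12)=1,f(24)=1 ⇒ 8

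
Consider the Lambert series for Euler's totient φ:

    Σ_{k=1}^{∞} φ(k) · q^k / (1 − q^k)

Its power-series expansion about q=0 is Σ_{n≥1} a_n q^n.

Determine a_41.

[q^41] φ(1)=1,φ(41)=40 ⇒ 41

a_41 = 41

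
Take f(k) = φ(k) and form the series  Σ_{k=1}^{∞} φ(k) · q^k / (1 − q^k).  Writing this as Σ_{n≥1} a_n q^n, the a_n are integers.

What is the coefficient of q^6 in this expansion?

d|6:{6,3,2,1}  Σφ=2+2+1+1=6

a_6 = 6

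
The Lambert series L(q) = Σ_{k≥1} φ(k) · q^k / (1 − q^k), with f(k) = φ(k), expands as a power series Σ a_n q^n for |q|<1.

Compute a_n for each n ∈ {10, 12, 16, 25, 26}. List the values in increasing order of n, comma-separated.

d|10:{10,5,2,1}  Σφ=4+4+1+1=10
[q^12] φ(1)=1,φ(2)=1,φ(3)=2,φ(4)=2,φ(6)=2,φ(12)=4 ⇒ 12
n=16: 16·1 8·2 4·4 2·8 1·16  φ→[8+4+2+1+1]=16
[q^25] φ(25)=20,φ(5)=4,φ(1)=1 ⇒ 25
q^26  k|26↦φ(k): 26:12 13:12 2:1 1:1  a_26=26

10, 12, 16, 25, 26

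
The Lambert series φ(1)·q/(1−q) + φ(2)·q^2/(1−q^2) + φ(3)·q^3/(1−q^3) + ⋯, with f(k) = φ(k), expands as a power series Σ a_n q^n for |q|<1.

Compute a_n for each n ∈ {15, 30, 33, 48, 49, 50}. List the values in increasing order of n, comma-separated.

[q^15] φ(1)=1,φ(3)=2,φ(5)=4,φ(15)=8 ⇒ 15
[q^30] φ(1)=1,φ(2)=1,φ(3)=2,φ(5)=4,φ(6)=2,φ(10)=4,φ(15)=8,φ(30)=8 ⇒ 30
n=33: 1·33 3·11 11·3 33·1  φ→[1+2+10+20]=33
n=48: 1·48 2·24 3·16 4·12 6·8 8·6 12·4 16·3 24·2 48·1  φ→[1+1+2+2+2+4+4+8+8+16]=48
q^49  k|49↦φ(k): 1:1 7:6 49:42  a_49=49
d|50:{1,2,5,10,25,50}  Σφ=1+1+4+4+20+20=50

15, 30, 33, 48, 49, 50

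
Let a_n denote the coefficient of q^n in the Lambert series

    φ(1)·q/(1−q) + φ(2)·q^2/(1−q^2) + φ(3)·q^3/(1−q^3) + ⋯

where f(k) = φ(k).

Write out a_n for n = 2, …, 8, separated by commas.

[q^2] φ(2)=1,φ(1)=1 ⇒ 2
q^3  k|3↦φ(k): 3:2 1:1  a_3=3
q^4  k|4↦φ(k): 1:1 2:1 4:2  a_4=4
d|5:{5,1}  Σφ=4+1=5
d|6:{1,2,3,6}  Σφ=1+1+2+2=6
q^7  k|7↦φ(k): 7:6 1:1  a_7=7
[q^8] φ(8)=4,φ(4)=2,φ(2)=1,φ(1)=1 ⇒ 8

2, 3, 4, 5, 6, 7, 8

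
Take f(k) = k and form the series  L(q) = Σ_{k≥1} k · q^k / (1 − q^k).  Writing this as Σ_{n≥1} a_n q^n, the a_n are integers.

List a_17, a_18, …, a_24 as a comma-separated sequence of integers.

18, 39, 20, 42, 32, 36, 24, 60

q^17  k|17↦f(k): 17:17 1:1  a_17=18
q^18  k|18↦f(k): 18:18 9:9 6:6 3:3 2:2 1:1  a_18=39
d|19:{19,1}  Σf=19+1=20
d|20:{1,2,4,5,10,20}  Σf=1+2+4+5+10+20=42
q^21  k|21↦f(k): 21:21 7:7 3:3 1:1  a_21=32
[q^22] f(22)=22,f(11)=11,f(2)=2,f(1)=1 ⇒ 36
n=23: 23·1 1·23  f→[23+1]=24
q^24  k|24↦f(k): 24:24 12:12 8:8 6:6 4:4 3:3 2:2 1:1  a_24=60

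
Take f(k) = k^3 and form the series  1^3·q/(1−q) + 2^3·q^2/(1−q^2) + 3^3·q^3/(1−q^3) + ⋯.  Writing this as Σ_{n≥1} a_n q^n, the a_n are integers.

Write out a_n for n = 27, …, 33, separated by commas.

q^27  k|27↦f(k): 1:1 3:27 9:729 27:19683  a_27=20440
q^28  k|28↦f(k): 1:1 2:8 4:64 7:343 14:2744 28:21952  a_28=25112
n=29: 1·29 29·1  f→[1+24389]=24390
d|30:{1,2,3,5,6,10,15,30}  Σf=1+8+27+125+216+1000+3375+27000=31752
q^31  k|31↦f(k): 31:29791 1:1  a_31=29792
q^32  k|32↦f(k): 32:32768 16:4096 8:512 4:64 2:8 1:1  a_32=37449
q^33  k|33↦f(k): 33:35937 11:1331 3:27 1:1  a_33=37296

20440, 25112, 24390, 31752, 29792, 37449, 37296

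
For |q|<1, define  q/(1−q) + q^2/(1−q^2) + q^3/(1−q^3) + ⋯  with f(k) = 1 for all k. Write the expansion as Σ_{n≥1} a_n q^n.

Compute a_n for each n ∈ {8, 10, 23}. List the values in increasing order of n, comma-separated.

4, 4, 2

d|8:{1,2,4,8}  Σf=1+1+1+1=4
[q^10] f(1)=1,f(2)=1,f(5)=1,f(10)=1 ⇒ 4
q^23  k|23↦f(k): 23:1 1:1  a_23=2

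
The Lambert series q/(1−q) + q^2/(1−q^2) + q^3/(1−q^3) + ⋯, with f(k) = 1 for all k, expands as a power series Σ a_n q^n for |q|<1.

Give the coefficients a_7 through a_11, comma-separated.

2, 4, 3, 4, 2

d|7:{1,7}  Σf=1+1=2
d|8:{1,2,4,8}  Σf=1+1+1+1=4
d|9:{9,3,1}  Σf=1+1+1=3
[q^10] f(10)=1,f(5)=1,f(2)=1,f(1)=1 ⇒ 4
[q^11] f(11)=1,f(1)=1 ⇒ 2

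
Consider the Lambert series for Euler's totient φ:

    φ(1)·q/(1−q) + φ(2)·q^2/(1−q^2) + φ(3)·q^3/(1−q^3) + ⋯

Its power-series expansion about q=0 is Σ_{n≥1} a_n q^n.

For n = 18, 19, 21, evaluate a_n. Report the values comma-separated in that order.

[q^18] φ(18)=6,φ(9)=6,φ(6)=2,φ(3)=2,φ(2)=1,φ(1)=1 ⇒ 18
n=19: 19·1 1·19  φ→[18+1]=19
q^21  k|21↦φ(k): 21:12 7:6 3:2 1:1  a_21=21

18, 19, 21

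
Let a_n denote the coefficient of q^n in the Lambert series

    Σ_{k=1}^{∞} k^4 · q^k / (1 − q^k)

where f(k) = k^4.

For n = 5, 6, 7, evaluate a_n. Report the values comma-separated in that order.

q^5  k|5↦f(k): 1:1 5:625  a_5=626
n=6: 6·1 3·2 2·3 1·6  f→[1296+81+16+1]=1394
[q^7] f(1)=1,f(7)=2401 ⇒ 2402

626, 1394, 2402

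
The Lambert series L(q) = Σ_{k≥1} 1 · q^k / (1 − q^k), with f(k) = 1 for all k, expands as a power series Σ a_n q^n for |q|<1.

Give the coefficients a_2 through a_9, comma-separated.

2, 2, 3, 2, 4, 2, 4, 3

[q^2] f(1)=1,f(2)=1 ⇒ 2
n=3: 3·1 1·3  f→[1+1]=2
d|4:{4,2,1}  Σf=1+1+1=3
d|5:{1,5}  Σf=1+1=2
q^6  k|6↦f(k): 6:1 3:1 2:1 1:1  a_6=4
d|7:{1,7}  Σf=1+1=2
q^8  k|8↦f(k): 1:1 2:1 4:1 8:1  a_8=4
n=9: 9·1 3·3 1·9  f→[1+1+1]=3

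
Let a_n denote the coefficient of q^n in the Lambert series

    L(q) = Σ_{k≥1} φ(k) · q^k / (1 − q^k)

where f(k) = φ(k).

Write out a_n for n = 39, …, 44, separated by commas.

[q^39] φ(1)=1,φ(3)=2,φ(13)=12,φ(39)=24 ⇒ 39
n=40: 40·1 20·2 10·4 8·5 5·8 4·10 2·20 1·40  φ→[16+8+4+4+4+2+1+1]=40
[q^41] φ(1)=1,φ(41)=40 ⇒ 41
[q^42] φ(42)=12,φ(21)=12,φ(14)=6,φ(7)=6,φ(6)=2,φ(3)=2,φ(2)=1,φ(1)=1 ⇒ 42
n=43: 43·1 1·43  φ→[42+1]=43
q^44  k|44↦φ(k): 1:1 2:1 4:2 11:10 22:10 44:20  a_44=44

39, 40, 41, 42, 43, 44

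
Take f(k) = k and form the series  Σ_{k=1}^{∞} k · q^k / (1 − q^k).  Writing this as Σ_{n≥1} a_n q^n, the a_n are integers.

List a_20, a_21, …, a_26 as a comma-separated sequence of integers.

42, 32, 36, 24, 60, 31, 42

q^20  k|20↦f(k): 20:20 10:10 5:5 4:4 2:2 1:1  a_20=42
d|21:{21,7,3,1}  Σf=21+7+3+1=32
q^22  k|22↦f(k): 1:1 2:2 11:11 22:22  a_22=36
[q^23] f(1)=1,f(23)=23 ⇒ 24
d|24:{24,12,8,6,4,3,2,1}  Σf=24+12+8+6+4+3+2+1=60
q^25  k|25↦f(k): 25:25 5:5 1:1  a_25=31
[q^26] f(26)=26,f(13)=13,f(2)=2,f(1)=1 ⇒ 42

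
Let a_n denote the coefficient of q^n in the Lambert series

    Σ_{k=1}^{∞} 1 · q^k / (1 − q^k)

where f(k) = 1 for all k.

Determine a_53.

a_53 = 2

[q^53] f(1)=1,f(53)=1 ⇒ 2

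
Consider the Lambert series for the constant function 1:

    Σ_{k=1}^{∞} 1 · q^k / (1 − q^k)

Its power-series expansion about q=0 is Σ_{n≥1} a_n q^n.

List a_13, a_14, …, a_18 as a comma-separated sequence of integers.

2, 4, 4, 5, 2, 6

[q^13] f(13)=1,f(1)=1 ⇒ 2
[q^14] f(1)=1,f(2)=1,f(7)=1,f(14)=1 ⇒ 4
n=15: 1·15 3·5 5·3 15·1  f→[1+1+1+1]=4
n=16: 16·1 8·2 4·4 2·8 1·16  f→[1+1+1+1+1]=5
n=17: 17·1 1·17  f→[1+1]=2
d|18:{1,2,3,6,9,18}  Σf=1+1+1+1+1+1=6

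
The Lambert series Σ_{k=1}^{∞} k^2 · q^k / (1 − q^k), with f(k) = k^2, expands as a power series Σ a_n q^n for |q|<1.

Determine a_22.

a_22 = 610

d|22:{1,2,11,22}  Σf=1+4+121+484=610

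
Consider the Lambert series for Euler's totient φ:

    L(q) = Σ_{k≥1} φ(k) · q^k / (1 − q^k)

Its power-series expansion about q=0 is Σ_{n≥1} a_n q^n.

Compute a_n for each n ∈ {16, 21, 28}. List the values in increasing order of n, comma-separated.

[q^16] φ(16)=8,φ(8)=4,φ(4)=2,φ(2)=1,φ(1)=1 ⇒ 16
[q^21] φ(21)=12,φ(7)=6,φ(3)=2,φ(1)=1 ⇒ 21
[q^28] φ(1)=1,φ(2)=1,φ(4)=2,φ(7)=6,φ(14)=6,φ(28)=12 ⇒ 28

16, 21, 28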